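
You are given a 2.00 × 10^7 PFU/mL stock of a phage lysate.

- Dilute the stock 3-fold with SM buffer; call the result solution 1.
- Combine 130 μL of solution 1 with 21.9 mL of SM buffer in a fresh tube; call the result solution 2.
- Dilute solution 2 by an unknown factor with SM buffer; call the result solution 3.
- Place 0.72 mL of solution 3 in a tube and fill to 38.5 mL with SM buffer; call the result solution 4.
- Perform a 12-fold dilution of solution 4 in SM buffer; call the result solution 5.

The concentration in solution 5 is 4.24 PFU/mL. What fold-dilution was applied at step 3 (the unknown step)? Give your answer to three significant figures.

Step 1: 3-fold → factor 3
Step 2: 130 μL + 21.9 mL = 22030 μL total → factor 22030/130 = 169.46
Step 3: unknown factor x
Step 4: 0.72 mL brought to 38.5 mL → factor 38.5/0.72 = 53.472
Step 5: 12-fold → factor 12
Product of known-step factors = 3.2621 × 10^5
Overall factor = 2.00 × 10^7 PFU/mL / (4.24 PFU/mL) = 4.717 × 10^6
x = 4.717 × 10^6 / 3.2621 × 10^5 = 14.5

14.5-fold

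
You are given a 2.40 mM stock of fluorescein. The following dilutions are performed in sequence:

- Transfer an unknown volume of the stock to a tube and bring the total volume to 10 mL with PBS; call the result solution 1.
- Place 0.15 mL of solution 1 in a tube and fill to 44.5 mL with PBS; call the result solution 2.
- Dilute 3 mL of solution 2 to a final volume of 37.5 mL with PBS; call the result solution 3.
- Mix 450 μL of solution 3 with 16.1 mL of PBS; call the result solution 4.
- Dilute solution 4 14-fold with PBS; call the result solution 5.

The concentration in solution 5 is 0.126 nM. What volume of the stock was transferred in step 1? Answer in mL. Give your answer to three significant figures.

Step 1: v brought to 10 mL → factor = 10 mL/v
Step 2: 0.15 mL brought to 44.5 mL → factor 44.5/0.15 = 296.67
Step 3: 3 mL brought to 37.5 mL → factor 37.5/3 = 12.5
Step 4: 450 μL + 16.1 mL = 16550 μL total → factor 16550/450 = 36.778
Step 5: 14-fold → factor 14
Product of known-step factors = 1.9094 × 10^6
Overall factor = 2.40 mM / (0.126 nM) = 1.9048 × 10^7
Step-1 factor = 1.9048 × 10^7 / 1.9094 × 10^6 = 9.9758
v = 10 mL / 9.9758 = 1.00 mL

1.00 mL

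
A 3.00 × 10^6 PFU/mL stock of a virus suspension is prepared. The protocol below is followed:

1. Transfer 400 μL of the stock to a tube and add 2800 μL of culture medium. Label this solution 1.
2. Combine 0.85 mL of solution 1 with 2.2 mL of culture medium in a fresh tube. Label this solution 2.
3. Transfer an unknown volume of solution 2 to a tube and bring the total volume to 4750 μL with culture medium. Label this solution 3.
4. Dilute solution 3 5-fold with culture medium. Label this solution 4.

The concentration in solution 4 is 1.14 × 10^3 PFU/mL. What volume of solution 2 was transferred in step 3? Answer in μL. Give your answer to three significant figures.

259 μL

Step 1: 400 μL + 2800 μL = 3200 μL total → factor 3200/400 = 8
Step 2: 0.85 mL + 2.2 mL = 3.05 mL total → factor 3.05/0.85 = 3.5882
Step 3: v brought to 4750 μL → factor = 4750 μL/v
Step 4: 5-fold → factor 5
Product of known-step factors = 143.53
Overall factor = 3.00 × 10^6 PFU/mL / (1.14 × 10^3 PFU/mL) = 2631.6
Step-3 factor = 2631.6 / 143.53 = 18.335
v = 4750 μL / 18.335 = 259 μL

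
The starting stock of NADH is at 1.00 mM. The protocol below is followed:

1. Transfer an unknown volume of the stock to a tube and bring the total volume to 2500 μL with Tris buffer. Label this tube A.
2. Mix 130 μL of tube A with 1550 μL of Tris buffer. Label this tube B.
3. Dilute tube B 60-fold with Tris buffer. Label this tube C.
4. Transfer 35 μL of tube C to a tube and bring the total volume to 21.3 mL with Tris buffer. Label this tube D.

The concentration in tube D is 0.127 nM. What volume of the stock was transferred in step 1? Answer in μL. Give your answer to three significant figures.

Step 1: v brought to 2500 μL → factor = 2500 μL/v
Step 2: 130 μL + 1550 μL = 1680 μL total → factor 1680/130 = 12.923
Step 3: 60-fold → factor 60
Step 4: 35 μL brought to 21.3 mL → factor 21300/35 = 608.57
Product of known-step factors = 4.7188 × 10^5
Overall factor = 1.00 mM / (0.127 nM) = 7.874 × 10^6
Step-1 factor = 7.874 × 10^6 / 4.7188 × 10^5 = 16.687
v = 2500 μL / 16.687 = 150 μL

150 μL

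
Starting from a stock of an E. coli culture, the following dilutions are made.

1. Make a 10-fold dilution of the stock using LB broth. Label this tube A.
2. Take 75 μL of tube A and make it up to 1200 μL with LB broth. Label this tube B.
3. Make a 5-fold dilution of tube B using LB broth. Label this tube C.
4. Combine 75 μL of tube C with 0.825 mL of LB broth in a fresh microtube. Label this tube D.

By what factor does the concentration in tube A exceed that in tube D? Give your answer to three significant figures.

960

Step 1: 10-fold → factor 10
Step 2: 75 μL brought to 1200 μL → factor 1200/75 = 16
Step 3: 5-fold → factor 5
Step 4: 75 μL + 0.825 mL = 900 μL total → factor 900/75 = 12
Dilution factor to tube A = 10; to tube D = 9600
[tube A]/[tube D] = (factor to tube D)/(factor to tube A) = 9600/10 = 960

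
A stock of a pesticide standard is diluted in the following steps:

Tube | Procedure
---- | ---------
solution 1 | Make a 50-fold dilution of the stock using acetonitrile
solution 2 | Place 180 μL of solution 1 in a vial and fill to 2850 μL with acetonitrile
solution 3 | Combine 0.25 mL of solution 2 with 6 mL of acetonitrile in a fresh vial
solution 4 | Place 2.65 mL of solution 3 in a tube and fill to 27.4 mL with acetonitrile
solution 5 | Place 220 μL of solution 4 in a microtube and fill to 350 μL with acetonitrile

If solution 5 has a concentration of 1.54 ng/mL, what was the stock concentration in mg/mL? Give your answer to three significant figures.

0.501 mg/mL

Step 1: 50-fold → factor 50
Step 2: 180 μL brought to 2850 μL → factor 2850/180 = 15.833
Step 3: 0.25 mL + 6 mL = 6.25 mL total → factor 6.25/0.25 = 25
Step 4: 2.65 mL brought to 27.4 mL → factor 27.4/2.65 = 10.34
Step 5: 220 μL brought to 350 μL → factor 350/220 = 1.5909
Overall dilution factor = 50 × 15.833 × 25 × 10.34 × 1.5909 = 3.2556 × 10^5
Stock = 1.54 ng/mL × 3.2556 × 10^5 = 5.014 × 10^5 ng/mL = 0.501 mg/mL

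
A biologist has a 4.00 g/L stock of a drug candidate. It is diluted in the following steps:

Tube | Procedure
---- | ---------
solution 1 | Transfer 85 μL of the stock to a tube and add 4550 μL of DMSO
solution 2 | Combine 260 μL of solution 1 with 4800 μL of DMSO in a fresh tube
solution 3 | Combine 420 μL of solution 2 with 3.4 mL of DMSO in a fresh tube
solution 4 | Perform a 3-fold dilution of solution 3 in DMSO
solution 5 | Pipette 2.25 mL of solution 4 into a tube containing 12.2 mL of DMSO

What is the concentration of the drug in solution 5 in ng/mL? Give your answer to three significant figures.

Step 1: 85 μL + 4550 μL = 4635 μL total → factor 4635/85 = 54.529
Step 2: 260 μL + 4800 μL = 5060 μL total → factor 5060/260 = 19.462
Step 3: 420 μL + 3.4 mL = 3820 μL total → factor 3820/420 = 9.0952
Step 4: 3-fold → factor 3
Step 5: 2.25 mL + 12.2 mL = 14.45 mL total → factor 14.45/2.25 = 6.4222
Overall dilution factor = 54.529 × 19.462 × 9.0952 × 3 × 6.4222 = 1.8596 × 10^5
Final = 4.00 g/L / 1.8596 × 10^5 = 2.151 × 10^-5 g/L = 21.5 ng/mL

21.5 ng/mL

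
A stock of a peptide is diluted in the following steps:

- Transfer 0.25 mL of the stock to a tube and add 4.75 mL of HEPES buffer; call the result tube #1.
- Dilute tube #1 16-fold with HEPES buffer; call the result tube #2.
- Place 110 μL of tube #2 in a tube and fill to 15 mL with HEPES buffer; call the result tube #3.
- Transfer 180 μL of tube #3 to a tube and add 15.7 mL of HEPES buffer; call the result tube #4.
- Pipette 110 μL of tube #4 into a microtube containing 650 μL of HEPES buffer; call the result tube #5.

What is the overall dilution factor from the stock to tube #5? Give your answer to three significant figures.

2.66 × 10^7

Step 1: 0.25 mL + 4.75 mL = 5 mL total → factor 5/0.25 = 20
Step 2: 16-fold → factor 16
Step 3: 110 μL brought to 15 mL → factor 15000/110 = 136.36
Step 4: 180 μL + 15.7 mL = 15880 μL total → factor 15880/180 = 88.222
Step 5: 110 μL + 650 μL = 760 μL total → factor 760/110 = 6.9091
Overall dilution factor = 20 × 16 × 136.36 × 88.222 × 6.9091 = 2.6598 × 10^7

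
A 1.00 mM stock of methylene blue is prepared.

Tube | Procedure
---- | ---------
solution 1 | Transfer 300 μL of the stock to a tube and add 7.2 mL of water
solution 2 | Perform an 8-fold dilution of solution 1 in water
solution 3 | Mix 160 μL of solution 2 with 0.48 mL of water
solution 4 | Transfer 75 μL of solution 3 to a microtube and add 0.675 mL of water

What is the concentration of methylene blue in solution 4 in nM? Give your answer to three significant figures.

Step 1: 300 μL + 7.2 mL = 7500 μL total → factor 7500/300 = 25
Step 2: 8-fold → factor 8
Step 3: 160 μL + 0.48 mL = 640 μL total → factor 640/160 = 4
Step 4: 75 μL + 0.675 mL = 750 μL total → factor 750/75 = 10
Overall dilution factor = 25 × 8 × 4 × 10 = 8000
Final = 1.00 mM / 8000 = 0.0001250 mM = 125 nM

125 nM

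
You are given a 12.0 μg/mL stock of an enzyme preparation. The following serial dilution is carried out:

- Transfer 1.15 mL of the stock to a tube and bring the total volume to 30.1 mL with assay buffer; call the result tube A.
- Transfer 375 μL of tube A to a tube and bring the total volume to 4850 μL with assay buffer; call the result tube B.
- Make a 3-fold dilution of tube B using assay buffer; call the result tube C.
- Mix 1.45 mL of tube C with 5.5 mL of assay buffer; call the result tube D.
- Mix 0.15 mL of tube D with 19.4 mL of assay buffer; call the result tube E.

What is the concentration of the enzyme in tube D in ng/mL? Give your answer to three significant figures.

2.47 ng/mL

Step 1: 1.15 mL brought to 30.1 mL → factor 30.1/1.15 = 26.174
Step 2: 375 μL brought to 4850 μL → factor 4850/375 = 12.933
Step 3: 3-fold → factor 3
Step 4: 1.45 mL + 5.5 mL = 6.95 mL total → factor 6.95/1.45 = 4.7931
Dilution factor through tube D = 26.174 × 12.933 × 3 × 4.7931 = 4867.6
[tube D] = 12.0 μg/mL / 4867.6 = 0.002465 μg/mL = 2.47 ng/mL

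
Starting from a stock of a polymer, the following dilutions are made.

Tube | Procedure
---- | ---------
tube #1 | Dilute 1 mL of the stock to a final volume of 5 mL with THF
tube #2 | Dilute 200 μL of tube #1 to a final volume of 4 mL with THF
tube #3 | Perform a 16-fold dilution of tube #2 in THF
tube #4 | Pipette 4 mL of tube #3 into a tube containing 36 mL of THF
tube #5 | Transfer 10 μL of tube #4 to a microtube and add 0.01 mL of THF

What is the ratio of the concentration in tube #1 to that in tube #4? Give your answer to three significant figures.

3.20 × 10^3

Step 1: 1 mL brought to 5 mL → factor 5/1 = 5
Step 2: 200 μL brought to 4 mL → factor 4000/200 = 20
Step 3: 16-fold → factor 16
Step 4: 4 mL + 36 mL = 40 mL total → factor 40/4 = 10
Dilution factor to tube #1 = 5; to tube #4 = 16000
[tube #1]/[tube #4] = (factor to tube #4)/(factor to tube #1) = 16000/5 = 3.20 × 10^3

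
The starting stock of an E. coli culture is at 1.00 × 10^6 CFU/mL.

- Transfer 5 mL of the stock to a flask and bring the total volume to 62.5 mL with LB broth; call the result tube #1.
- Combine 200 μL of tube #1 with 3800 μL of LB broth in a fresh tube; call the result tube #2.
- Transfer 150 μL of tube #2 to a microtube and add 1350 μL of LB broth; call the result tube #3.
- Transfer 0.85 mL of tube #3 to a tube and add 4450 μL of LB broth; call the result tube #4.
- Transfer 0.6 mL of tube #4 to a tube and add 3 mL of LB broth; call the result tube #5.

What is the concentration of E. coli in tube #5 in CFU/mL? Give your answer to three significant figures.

Step 1: 5 mL brought to 62.5 mL → factor 62.5/5 = 12.5
Step 2: 200 μL + 3800 μL = 4000 μL total → factor 4000/200 = 20
Step 3: 150 μL + 1350 μL = 1500 μL total → factor 1500/150 = 10
Step 4: 0.85 mL + 4450 μL = 5.3 mL total → factor 5.3/0.85 = 6.2353
Step 5: 0.6 mL + 3 mL = 3.6 mL total → factor 3.6/0.6 = 6
Overall dilution factor = 12.5 × 20 × 10 × 6.2353 × 6 = 93529
Final = 1.00 × 10^6 CFU/mL / 93529 = 10.7 CFU/mL

10.7 CFU/mL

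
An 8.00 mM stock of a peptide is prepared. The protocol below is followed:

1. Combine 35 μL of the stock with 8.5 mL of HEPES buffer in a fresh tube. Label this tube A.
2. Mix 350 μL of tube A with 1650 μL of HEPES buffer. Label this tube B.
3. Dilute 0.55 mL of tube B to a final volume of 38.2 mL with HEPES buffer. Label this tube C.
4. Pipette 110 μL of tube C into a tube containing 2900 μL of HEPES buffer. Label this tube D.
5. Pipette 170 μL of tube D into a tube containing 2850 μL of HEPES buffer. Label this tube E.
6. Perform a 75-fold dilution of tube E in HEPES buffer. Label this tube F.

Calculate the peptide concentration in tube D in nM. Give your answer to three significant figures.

3.02 nM

Step 1: 35 μL + 8.5 mL = 8535 μL total → factor 8535/35 = 243.86
Step 2: 350 μL + 1650 μL = 2000 μL total → factor 2000/350 = 5.7143
Step 3: 0.55 mL brought to 38.2 mL → factor 38.2/0.55 = 69.455
Step 4: 110 μL + 2900 μL = 3010 μL total → factor 3010/110 = 27.364
Dilution factor through tube D = 243.86 × 5.7143 × 69.455 × 27.364 = 2.6483 × 10^6
[tube D] = 8.00 mM / 2.6483 × 10^6 = 3.021 × 10^-6 mM = 3.02 nM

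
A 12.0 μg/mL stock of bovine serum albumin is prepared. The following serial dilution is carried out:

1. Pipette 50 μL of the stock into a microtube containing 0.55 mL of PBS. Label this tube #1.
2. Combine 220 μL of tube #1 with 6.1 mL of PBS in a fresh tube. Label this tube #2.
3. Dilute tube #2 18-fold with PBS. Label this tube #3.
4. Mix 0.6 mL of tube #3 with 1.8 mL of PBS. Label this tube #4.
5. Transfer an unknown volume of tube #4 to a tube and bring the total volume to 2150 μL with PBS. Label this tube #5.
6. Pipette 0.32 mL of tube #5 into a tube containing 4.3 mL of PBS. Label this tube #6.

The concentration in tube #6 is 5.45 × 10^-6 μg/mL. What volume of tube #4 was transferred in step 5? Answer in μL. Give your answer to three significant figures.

350 μL

Step 1: 50 μL + 0.55 mL = 600 μL total → factor 600/50 = 12
Step 2: 220 μL + 6.1 mL = 6320 μL total → factor 6320/220 = 28.727
Step 3: 18-fold → factor 18
Step 4: 0.6 mL + 1.8 mL = 2.4 mL total → factor 2.4/0.6 = 4
Step 5: v brought to 2150 μL → factor = 2150 μL/v
Step 6: 0.32 mL + 4.3 mL = 4.62 mL total → factor 4.62/0.32 = 14.438
Product of known-step factors = 3.5834 × 10^5
Overall factor = 12.0 μg/mL / (5.45 × 10^-6 μg/mL) = 2.2018 × 10^6
Step-5 factor = 2.2018 × 10^6 / 3.5834 × 10^5 = 6.1445
v = 2150 μL / 6.1445 = 350 μL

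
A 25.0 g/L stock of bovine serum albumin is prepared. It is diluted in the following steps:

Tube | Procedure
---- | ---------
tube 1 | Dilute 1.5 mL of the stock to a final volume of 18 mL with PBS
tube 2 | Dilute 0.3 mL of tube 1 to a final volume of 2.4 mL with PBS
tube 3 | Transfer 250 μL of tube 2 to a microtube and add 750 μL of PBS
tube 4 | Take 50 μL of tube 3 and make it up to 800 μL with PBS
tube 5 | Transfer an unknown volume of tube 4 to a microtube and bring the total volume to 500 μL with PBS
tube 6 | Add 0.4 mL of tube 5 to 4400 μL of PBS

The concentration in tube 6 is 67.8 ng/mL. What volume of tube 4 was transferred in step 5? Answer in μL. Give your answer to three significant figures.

Step 1: 1.5 mL brought to 18 mL → factor 18/1.5 = 12
Step 2: 0.3 mL brought to 2.4 mL → factor 2.4/0.3 = 8
Step 3: 250 μL + 750 μL = 1000 μL total → factor 1000/250 = 4
Step 4: 50 μL brought to 800 μL → factor 800/50 = 16
Step 5: v brought to 500 μL → factor = 500 μL/v
Step 6: 0.4 mL + 4400 μL = 4.8 mL total → factor 4.8/0.4 = 12
Product of known-step factors = 73728
Overall factor = 25.0 g/L / (67.8 ng/mL) = 3.6873 × 10^5
Step-5 factor = 3.6873 × 10^5 / 73728 = 5.0012
v = 500 μL / 5.0012 = 100 μL

100 μL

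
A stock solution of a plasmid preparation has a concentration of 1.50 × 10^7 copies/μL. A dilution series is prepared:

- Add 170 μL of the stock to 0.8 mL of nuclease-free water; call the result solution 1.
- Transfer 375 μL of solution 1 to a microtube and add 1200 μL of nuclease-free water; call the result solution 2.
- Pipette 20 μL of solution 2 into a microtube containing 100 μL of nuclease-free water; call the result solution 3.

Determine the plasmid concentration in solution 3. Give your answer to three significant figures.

1.04 × 10^5 copies/μL

Step 1: 170 μL + 0.8 mL = 970 μL total → factor 970/170 = 5.7059
Step 2: 375 μL + 1200 μL = 1575 μL total → factor 1575/375 = 4.2
Step 3: 20 μL + 100 μL = 120 μL total → factor 120/20 = 6
Overall dilution factor = 5.7059 × 4.2 × 6 = 143.79
Final = 1.50 × 10^7 copies/μL / 143.79 = 1.04 × 10^5 copies/μL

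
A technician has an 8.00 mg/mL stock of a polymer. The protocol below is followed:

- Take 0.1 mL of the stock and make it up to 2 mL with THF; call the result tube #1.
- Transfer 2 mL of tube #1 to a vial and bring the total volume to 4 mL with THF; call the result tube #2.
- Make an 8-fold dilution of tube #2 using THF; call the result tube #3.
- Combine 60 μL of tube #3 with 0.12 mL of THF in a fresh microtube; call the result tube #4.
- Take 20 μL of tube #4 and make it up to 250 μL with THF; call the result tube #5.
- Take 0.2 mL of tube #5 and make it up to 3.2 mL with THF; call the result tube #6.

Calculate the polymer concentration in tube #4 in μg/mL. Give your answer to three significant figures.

8.33 μg/mL

Step 1: 0.1 mL brought to 2 mL → factor 2/0.1 = 20
Step 2: 2 mL brought to 4 mL → factor 4/2 = 2
Step 3: 8-fold → factor 8
Step 4: 60 μL + 0.12 mL = 180 μL total → factor 180/60 = 3
Dilution factor through tube #4 = 20 × 2 × 8 × 3 = 960
[tube #4] = 8.00 mg/mL / 960 = 0.008333 mg/mL = 8.33 μg/mL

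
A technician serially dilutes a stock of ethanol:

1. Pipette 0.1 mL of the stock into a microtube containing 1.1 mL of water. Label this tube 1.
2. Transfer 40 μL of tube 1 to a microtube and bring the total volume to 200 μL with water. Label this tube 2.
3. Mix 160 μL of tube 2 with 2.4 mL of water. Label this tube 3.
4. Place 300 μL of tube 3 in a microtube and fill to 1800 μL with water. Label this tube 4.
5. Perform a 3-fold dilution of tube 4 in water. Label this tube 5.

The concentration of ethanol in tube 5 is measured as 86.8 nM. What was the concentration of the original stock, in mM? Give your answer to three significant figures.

1.50 mM

Step 1: 0.1 mL + 1.1 mL = 1.2 mL total → factor 1.2/0.1 = 12
Step 2: 40 μL brought to 200 μL → factor 200/40 = 5
Step 3: 160 μL + 2.4 mL = 2560 μL total → factor 2560/160 = 16
Step 4: 300 μL brought to 1800 μL → factor 1800/300 = 6
Step 5: 3-fold → factor 3
Overall dilution factor = 12 × 5 × 16 × 6 × 3 = 17280
Stock = 86.8 nM × 17280 = 1.500 × 10^6 nM = 1.50 mM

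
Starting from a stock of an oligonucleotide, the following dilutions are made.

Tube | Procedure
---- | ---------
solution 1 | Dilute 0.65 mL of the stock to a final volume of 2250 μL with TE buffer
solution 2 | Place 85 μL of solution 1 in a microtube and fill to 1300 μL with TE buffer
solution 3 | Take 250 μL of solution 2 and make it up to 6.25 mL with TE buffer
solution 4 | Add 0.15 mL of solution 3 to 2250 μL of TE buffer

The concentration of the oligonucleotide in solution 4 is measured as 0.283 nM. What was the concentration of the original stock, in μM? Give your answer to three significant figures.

Step 1: 0.65 mL brought to 2250 μL → factor 2.25/0.65 = 3.4615
Step 2: 85 μL brought to 1300 μL → factor 1300/85 = 15.294
Step 3: 250 μL brought to 6.25 mL → factor 6250/250 = 25
Step 4: 0.15 mL + 2250 μL = 2.4 mL total → factor 2.4/0.15 = 16
Overall dilution factor = 3.4615 × 15.294 × 25 × 16 = 21176
Stock = 0.283 nM × 21176 = 5993 nM = 5.99 μM

5.99 μM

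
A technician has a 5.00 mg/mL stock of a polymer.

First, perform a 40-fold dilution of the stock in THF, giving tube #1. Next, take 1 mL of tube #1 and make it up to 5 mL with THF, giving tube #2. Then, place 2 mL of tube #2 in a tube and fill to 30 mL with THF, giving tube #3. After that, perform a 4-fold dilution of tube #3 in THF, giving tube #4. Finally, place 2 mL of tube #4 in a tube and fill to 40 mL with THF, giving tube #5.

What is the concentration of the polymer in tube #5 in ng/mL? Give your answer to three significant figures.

Step 1: 40-fold → factor 40
Step 2: 1 mL brought to 5 mL → factor 5/1 = 5
Step 3: 2 mL brought to 30 mL → factor 30/2 = 15
Step 4: 4-fold → factor 4
Step 5: 2 mL brought to 40 mL → factor 40/2 = 20
Overall dilution factor = 40 × 5 × 15 × 4 × 20 = 2.4 × 10^5
Final = 5.00 mg/mL / 2.4 × 10^5 = 2.083 × 10^-5 mg/mL = 20.8 ng/mL

20.8 ng/mL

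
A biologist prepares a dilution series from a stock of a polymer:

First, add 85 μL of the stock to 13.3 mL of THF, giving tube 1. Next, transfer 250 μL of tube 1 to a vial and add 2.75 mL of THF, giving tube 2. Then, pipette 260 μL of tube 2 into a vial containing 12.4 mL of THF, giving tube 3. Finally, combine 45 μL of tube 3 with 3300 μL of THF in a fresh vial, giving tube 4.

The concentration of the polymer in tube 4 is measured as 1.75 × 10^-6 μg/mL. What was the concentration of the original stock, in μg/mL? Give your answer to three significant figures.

12.0 μg/mL

Step 1: 85 μL + 13.3 mL = 13385 μL total → factor 13385/85 = 157.47
Step 2: 250 μL + 2.75 mL = 3000 μL total → factor 3000/250 = 12
Step 3: 260 μL + 12.4 mL = 12660 μL total → factor 12660/260 = 48.692
Step 4: 45 μL + 3300 μL = 3345 μL total → factor 3345/45 = 74.333
Overall dilution factor = 157.47 × 12 × 48.692 × 74.333 = 6.8395 × 10^6
Stock = 1.75 × 10^-6 μg/mL × 6.8395 × 10^6 = 12.0 μg/mL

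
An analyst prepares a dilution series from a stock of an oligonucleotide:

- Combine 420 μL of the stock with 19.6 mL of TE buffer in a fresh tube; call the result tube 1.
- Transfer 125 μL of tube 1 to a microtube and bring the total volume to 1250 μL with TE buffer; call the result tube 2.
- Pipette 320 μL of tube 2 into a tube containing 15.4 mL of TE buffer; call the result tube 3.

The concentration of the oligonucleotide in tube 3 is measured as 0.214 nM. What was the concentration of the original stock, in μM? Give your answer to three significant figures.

Step 1: 420 μL + 19.6 mL = 20020 μL total → factor 20020/420 = 47.667
Step 2: 125 μL brought to 1250 μL → factor 1250/125 = 10
Step 3: 320 μL + 15.4 mL = 15720 μL total → factor 15720/320 = 49.125
Overall dilution factor = 47.667 × 10 × 49.125 = 23416
Stock = 0.214 nM × 23416 = 5011 nM = 5.01 μM

5.01 μM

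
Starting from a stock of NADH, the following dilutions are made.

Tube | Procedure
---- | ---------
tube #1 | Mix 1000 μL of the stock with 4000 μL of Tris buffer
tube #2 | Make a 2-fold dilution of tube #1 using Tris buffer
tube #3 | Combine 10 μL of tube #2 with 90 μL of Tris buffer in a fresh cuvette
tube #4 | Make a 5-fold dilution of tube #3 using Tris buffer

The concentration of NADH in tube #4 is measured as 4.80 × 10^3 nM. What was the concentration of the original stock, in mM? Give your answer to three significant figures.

Step 1: 1000 μL + 4000 μL = 5000 μL total → factor 5000/1000 = 5
Step 2: 2-fold → factor 2
Step 3: 10 μL + 90 μL = 100 μL total → factor 100/10 = 10
Step 4: 5-fold → factor 5
Overall dilution factor = 5 × 2 × 10 × 5 = 500
Stock = 4.80 × 10^3 nM × 500 = 2.400 × 10^6 nM = 2.40 mM

2.40 mM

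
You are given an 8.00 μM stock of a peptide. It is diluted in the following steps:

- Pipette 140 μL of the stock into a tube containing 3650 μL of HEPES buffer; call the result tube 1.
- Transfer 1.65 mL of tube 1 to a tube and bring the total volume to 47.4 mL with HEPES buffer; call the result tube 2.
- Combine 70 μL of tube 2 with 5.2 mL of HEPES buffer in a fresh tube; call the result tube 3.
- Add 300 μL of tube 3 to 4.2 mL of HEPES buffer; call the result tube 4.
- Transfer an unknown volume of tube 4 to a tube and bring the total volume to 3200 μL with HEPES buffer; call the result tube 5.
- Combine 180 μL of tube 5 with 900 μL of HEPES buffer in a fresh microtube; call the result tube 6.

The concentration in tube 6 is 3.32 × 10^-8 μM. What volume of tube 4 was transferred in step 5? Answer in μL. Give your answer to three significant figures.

Step 1: 140 μL + 3650 μL = 3790 μL total → factor 3790/140 = 27.071
Step 2: 1.65 mL brought to 47.4 mL → factor 47.4/1.65 = 28.727
Step 3: 70 μL + 5.2 mL = 5270 μL total → factor 5270/70 = 75.286
Step 4: 300 μL + 4.2 mL = 4500 μL total → factor 4500/300 = 15
Step 5: v brought to 3200 μL → factor = 3200 μL/v
Step 6: 180 μL + 900 μL = 1080 μL total → factor 1080/180 = 6
Product of known-step factors = 5.2694 × 10^6
Overall factor = 8.00 μM / (3.32 × 10^-8 μM) = 2.4096 × 10^8
Step-5 factor = 2.4096 × 10^8 / 5.2694 × 10^6 = 45.729
v = 3200 μL / 45.729 = 70.0 μL

70.0 μL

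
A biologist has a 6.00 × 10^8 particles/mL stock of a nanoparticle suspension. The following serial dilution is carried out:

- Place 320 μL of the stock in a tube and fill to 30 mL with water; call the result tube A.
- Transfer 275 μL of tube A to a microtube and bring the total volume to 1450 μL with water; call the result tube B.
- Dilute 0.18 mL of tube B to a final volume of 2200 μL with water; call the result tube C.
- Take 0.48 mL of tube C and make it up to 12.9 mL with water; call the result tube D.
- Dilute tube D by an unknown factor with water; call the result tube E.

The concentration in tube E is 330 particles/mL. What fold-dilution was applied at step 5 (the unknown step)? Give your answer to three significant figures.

Step 1: 320 μL brought to 30 mL → factor 30000/320 = 93.75
Step 2: 275 μL brought to 1450 μL → factor 1450/275 = 5.2727
Step 3: 0.18 mL brought to 2200 μL → factor 2.2/0.18 = 12.222
Step 4: 0.48 mL brought to 12.9 mL → factor 12.9/0.48 = 26.875
Step 5: unknown factor x
Product of known-step factors = 1.6237 × 10^5
Overall factor = 6.00 × 10^8 particles/mL / (330 particles/mL) = 1.8182 × 10^6
x = 1.8182 × 10^6 / 1.6237 × 10^5 = 11.2

11.2-fold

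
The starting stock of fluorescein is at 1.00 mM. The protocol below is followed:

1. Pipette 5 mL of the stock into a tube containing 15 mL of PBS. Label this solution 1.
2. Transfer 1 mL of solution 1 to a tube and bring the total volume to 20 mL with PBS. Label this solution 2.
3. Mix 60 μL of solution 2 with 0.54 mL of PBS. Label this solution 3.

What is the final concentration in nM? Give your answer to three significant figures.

1.25 × 10^3 nM

Step 1: 5 mL + 15 mL = 20 mL total → factor 20/5 = 4
Step 2: 1 mL brought to 20 mL → factor 20/1 = 20
Step 3: 60 μL + 0.54 mL = 600 μL total → factor 600/60 = 10
Overall dilution factor = 4 × 20 × 10 = 800
Final = 1.00 mM / 800 = 0.001250 mM = 1.25 × 10^3 nM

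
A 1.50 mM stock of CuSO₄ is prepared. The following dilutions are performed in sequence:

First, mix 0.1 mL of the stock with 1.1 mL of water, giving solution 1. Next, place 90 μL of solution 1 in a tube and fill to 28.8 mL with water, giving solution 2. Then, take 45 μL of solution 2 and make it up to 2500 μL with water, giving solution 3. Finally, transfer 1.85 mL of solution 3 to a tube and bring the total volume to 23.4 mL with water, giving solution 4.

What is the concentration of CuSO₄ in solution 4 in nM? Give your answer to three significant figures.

Step 1: 0.1 mL + 1.1 mL = 1.2 mL total → factor 1.2/0.1 = 12
Step 2: 90 μL brought to 28.8 mL → factor 28800/90 = 320
Step 3: 45 μL brought to 2500 μL → factor 2500/45 = 55.556
Step 4: 1.85 mL brought to 23.4 mL → factor 23.4/1.85 = 12.649
Overall dilution factor = 12 × 320 × 55.556 × 12.649 = 2.6984 × 10^6
Final = 1.50 mM / 2.6984 × 10^6 = 5.559 × 10^-7 mM = 0.556 nM

0.556 nM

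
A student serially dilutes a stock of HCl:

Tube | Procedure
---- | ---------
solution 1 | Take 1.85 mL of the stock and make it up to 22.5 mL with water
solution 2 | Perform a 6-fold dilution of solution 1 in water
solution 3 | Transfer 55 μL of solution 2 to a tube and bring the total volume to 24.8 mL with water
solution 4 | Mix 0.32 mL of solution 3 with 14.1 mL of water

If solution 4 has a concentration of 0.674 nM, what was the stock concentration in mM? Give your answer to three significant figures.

Step 1: 1.85 mL brought to 22.5 mL → factor 22.5/1.85 = 12.162
Step 2: 6-fold → factor 6
Step 3: 55 μL brought to 24.8 mL → factor 24800/55 = 450.91
Step 4: 0.32 mL + 14.1 mL = 14.42 mL total → factor 14.42/0.32 = 45.062
Overall dilution factor = 12.162 × 6 × 450.91 × 45.062 = 1.4827 × 10^6
Stock = 0.674 nM × 1.4827 × 10^6 = 9.994 × 10^5 nM = 0.999 mM

0.999 mM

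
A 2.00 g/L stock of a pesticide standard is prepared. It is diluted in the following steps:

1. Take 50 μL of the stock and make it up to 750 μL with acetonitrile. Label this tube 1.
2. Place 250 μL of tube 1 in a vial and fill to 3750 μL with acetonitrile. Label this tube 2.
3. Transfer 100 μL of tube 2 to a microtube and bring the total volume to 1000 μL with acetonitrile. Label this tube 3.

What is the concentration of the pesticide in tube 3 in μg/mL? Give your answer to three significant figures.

Step 1: 50 μL brought to 750 μL → factor 750/50 = 15
Step 2: 250 μL brought to 3750 μL → factor 3750/250 = 15
Step 3: 100 μL brought to 1000 μL → factor 1000/100 = 10
Overall dilution factor = 15 × 15 × 10 = 2250
Final = 2.00 g/L / 2250 = 0.0008889 g/L = 0.889 μg/mL

0.889 μg/mL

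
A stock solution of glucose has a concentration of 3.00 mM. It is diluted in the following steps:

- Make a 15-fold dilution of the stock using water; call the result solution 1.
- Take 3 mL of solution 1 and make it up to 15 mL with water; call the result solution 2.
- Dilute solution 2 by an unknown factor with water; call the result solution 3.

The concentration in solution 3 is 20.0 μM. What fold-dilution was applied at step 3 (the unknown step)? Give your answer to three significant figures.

2.00-fold

Step 1: 15-fold → factor 15
Step 2: 3 mL brought to 15 mL → factor 15/3 = 5
Step 3: unknown factor x
Product of known-step factors = 75
Overall factor = 3.00 mM / (20.0 μM) = 150
x = 150 / 75 = 2.00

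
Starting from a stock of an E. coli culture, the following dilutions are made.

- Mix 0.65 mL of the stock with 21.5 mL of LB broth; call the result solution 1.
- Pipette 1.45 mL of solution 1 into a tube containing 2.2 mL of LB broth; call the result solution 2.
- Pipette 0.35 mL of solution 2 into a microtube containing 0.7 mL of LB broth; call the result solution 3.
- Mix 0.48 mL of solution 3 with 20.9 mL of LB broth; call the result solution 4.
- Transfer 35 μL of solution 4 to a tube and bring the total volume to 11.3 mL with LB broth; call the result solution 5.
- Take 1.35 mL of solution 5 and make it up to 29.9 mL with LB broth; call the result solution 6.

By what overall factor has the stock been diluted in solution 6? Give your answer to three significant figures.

8.20 × 10^7

Step 1: 0.65 mL + 21.5 mL = 22.15 mL total → factor 22.15/0.65 = 34.077
Step 2: 1.45 mL + 2.2 mL = 3.65 mL total → factor 3.65/1.45 = 2.5172
Step 3: 0.35 mL + 0.7 mL = 1.05 mL total → factor 1.05/0.35 = 3
Step 4: 0.48 mL + 20.9 mL = 21.38 mL total → factor 21.38/0.48 = 44.542
Step 5: 35 μL brought to 11.3 mL → factor 11300/35 = 322.86
Step 6: 1.35 mL brought to 29.9 mL → factor 29.9/1.35 = 22.148
Overall dilution factor = 34.077 × 2.5172 × 3 × 44.542 × 322.86 × 22.148 = 8.1964 × 10^7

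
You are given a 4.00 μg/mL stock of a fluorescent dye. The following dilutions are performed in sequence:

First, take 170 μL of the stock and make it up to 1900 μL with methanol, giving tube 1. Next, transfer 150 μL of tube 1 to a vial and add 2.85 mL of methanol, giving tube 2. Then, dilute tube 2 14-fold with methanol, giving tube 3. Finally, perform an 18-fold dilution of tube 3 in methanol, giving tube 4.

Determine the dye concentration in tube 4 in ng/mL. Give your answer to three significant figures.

0.0710 ng/mL

Step 1: 170 μL brought to 1900 μL → factor 1900/170 = 11.176
Step 2: 150 μL + 2.85 mL = 3000 μL total → factor 3000/150 = 20
Step 3: 14-fold → factor 14
Step 4: 18-fold → factor 18
Overall dilution factor = 11.176 × 20 × 14 × 18 = 56329
Final = 4.00 μg/mL / 56329 = 7.101 × 10^-5 μg/mL = 0.0710 ng/mL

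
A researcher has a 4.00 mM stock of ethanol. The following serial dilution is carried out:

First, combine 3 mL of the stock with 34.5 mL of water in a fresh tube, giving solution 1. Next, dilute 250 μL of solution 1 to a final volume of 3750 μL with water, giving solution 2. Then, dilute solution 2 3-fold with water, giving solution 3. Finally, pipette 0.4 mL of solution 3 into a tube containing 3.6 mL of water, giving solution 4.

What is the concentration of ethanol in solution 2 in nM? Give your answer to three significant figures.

Step 1: 3 mL + 34.5 mL = 37.5 mL total → factor 37.5/3 = 12.5
Step 2: 250 μL brought to 3750 μL → factor 3750/250 = 15
Dilution factor through solution 2 = 12.5 × 15 = 187.5
[solution 2] = 4.00 mM / 187.5 = 0.02133 mM = 2.13 × 10^4 nM

2.13 × 10^4 nM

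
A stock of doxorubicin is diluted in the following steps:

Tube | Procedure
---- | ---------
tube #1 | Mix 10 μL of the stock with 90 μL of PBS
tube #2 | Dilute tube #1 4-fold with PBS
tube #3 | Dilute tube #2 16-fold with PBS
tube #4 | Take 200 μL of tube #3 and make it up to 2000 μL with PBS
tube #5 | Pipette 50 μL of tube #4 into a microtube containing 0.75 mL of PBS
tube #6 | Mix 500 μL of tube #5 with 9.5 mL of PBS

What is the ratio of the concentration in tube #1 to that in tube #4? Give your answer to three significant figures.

Step 1: 10 μL + 90 μL = 100 μL total → factor 100/10 = 10
Step 2: 4-fold → factor 4
Step 3: 16-fold → factor 16
Step 4: 200 μL brought to 2000 μL → factor 2000/200 = 10
Dilution factor to tube #1 = 10; to tube #4 = 6400
[tube #1]/[tube #4] = (factor to tube #4)/(factor to tube #1) = 6400/10 = 640

640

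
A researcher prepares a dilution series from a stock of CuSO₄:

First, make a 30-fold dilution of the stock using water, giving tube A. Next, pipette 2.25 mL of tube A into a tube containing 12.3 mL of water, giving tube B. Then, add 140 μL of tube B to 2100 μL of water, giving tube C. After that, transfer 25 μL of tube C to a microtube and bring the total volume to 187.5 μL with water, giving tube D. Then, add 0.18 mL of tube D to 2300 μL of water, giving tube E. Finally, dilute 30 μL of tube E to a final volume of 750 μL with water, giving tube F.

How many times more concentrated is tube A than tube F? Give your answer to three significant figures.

2.67 × 10^5

Step 1: 30-fold → factor 30
Step 2: 2.25 mL + 12.3 mL = 14.55 mL total → factor 14.55/2.25 = 6.4667
Step 3: 140 μL + 2100 μL = 2240 μL total → factor 2240/140 = 16
Step 4: 25 μL brought to 187.5 μL → factor 187.5/25 = 7.5
Step 5: 0.18 mL + 2300 μL = 2.48 mL total → factor 2.48/0.18 = 13.778
Step 6: 30 μL brought to 750 μL → factor 750/30 = 25
Dilution factor to tube A = 30; to tube F = 8.0187 × 10^6
[tube A]/[tube F] = (factor to tube F)/(factor to tube A) = 8.0187 × 10^6/30 = 2.67 × 10^5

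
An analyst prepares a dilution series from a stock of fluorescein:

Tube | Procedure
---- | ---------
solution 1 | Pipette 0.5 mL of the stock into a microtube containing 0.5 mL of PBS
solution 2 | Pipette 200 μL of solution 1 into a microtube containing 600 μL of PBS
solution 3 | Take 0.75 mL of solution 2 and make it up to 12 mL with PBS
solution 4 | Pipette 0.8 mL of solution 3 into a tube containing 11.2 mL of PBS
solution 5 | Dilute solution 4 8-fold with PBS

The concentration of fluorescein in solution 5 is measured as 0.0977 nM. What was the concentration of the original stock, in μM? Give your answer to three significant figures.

Step 1: 0.5 mL + 0.5 mL = 1 mL total → factor 1/0.5 = 2
Step 2: 200 μL + 600 μL = 800 μL total → factor 800/200 = 4
Step 3: 0.75 mL brought to 12 mL → factor 12/0.75 = 16
Step 4: 0.8 mL + 11.2 mL = 12 mL total → factor 12/0.8 = 15
Step 5: 8-fold → factor 8
Overall dilution factor = 2 × 4 × 16 × 15 × 8 = 15360
Stock = 0.0977 nM × 15360 = 1501 nM = 1.50 μM

1.50 μM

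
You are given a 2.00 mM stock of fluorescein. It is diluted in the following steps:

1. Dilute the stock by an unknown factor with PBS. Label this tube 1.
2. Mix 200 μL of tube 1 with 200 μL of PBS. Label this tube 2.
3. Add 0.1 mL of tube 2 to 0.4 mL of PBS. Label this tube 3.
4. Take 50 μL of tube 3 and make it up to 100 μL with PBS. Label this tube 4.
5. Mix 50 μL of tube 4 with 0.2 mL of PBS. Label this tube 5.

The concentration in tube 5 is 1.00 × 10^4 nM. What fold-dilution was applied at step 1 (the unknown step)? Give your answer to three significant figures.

2.00-fold

Step 1: unknown factor x
Step 2: 200 μL + 200 μL = 400 μL total → factor 400/200 = 2
Step 3: 0.1 mL + 0.4 mL = 0.5 mL total → factor 0.5/0.1 = 5
Step 4: 50 μL brought to 100 μL → factor 100/50 = 2
Step 5: 50 μL + 0.2 mL = 250 μL total → factor 250/50 = 5
Product of known-step factors = 100
Overall factor = 2.00 mM / (1.00 × 10^4 nM) = 200
x = 200 / 100 = 2.00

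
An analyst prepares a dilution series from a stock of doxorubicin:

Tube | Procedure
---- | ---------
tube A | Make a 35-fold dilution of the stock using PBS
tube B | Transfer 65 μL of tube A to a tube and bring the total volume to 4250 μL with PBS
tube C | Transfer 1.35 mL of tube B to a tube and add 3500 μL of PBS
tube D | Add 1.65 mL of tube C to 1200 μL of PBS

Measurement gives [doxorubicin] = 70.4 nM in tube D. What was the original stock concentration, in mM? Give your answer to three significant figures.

Step 1: 35-fold → factor 35
Step 2: 65 μL brought to 4250 μL → factor 4250/65 = 65.385
Step 3: 1.35 mL + 3500 μL = 4.85 mL total → factor 4.85/1.35 = 3.5926
Step 4: 1.65 mL + 1200 μL = 2.85 mL total → factor 2.85/1.65 = 1.7273
Overall dilution factor = 35 × 65.385 × 3.5926 × 1.7273 = 14201
Stock = 70.4 nM × 14201 = 9.997 × 10^5 nM = 1.00 mM

1.00 mM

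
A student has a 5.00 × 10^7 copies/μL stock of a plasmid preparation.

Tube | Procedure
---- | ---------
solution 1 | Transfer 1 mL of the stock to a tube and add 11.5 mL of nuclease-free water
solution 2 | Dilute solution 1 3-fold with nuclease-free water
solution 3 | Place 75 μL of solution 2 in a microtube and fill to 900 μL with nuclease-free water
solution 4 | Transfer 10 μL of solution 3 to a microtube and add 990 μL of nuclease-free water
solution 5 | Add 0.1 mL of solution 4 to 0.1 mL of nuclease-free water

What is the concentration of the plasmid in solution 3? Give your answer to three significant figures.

1.11 × 10^5 copies/μL

Step 1: 1 mL + 11.5 mL = 12.5 mL total → factor 12.5/1 = 12.5
Step 2: 3-fold → factor 3
Step 3: 75 μL brought to 900 μL → factor 900/75 = 12
Dilution factor through solution 3 = 12.5 × 3 × 12 = 450
[solution 3] = 5.00 × 10^7 copies/μL / 450 = 1.11 × 10^5 copies/μL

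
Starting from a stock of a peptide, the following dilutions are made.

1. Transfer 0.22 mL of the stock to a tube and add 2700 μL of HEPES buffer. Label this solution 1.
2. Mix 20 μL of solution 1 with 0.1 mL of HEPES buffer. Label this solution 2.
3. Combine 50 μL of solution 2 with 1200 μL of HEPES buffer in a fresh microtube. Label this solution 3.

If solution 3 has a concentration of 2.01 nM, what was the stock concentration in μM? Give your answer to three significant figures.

Step 1: 0.22 mL + 2700 μL = 2.92 mL total → factor 2.92/0.22 = 13.273
Step 2: 20 μL + 0.1 mL = 120 μL total → factor 120/20 = 6
Step 3: 50 μL + 1200 μL = 1250 μL total → factor 1250/50 = 25
Overall dilution factor = 13.273 × 6 × 25 = 1990.9
Stock = 2.01 nM × 1990.9 = 4002 nM = 4.00 μM

4.00 μM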